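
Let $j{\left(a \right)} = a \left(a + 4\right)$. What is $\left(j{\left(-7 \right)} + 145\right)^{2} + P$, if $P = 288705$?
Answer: $316261$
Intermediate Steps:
$j{\left(a \right)} = a \left(4 + a\right)$
$\left(j{\left(-7 \right)} + 145\right)^{2} + P = \left(- 7 \left(4 - 7\right) + 145\right)^{2} + 288705 = \left(\left(-7\right) \left(-3\right) + 145\right)^{2} + 288705 = \left(21 + 145\right)^{2} + 288705 = 166^{2} + 288705 = 27556 + 288705 = 316261$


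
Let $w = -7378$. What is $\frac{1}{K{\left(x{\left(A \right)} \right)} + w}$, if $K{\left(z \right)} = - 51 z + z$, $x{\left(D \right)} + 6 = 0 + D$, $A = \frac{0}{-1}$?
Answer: $- \frac{1}{7078} \approx -0.00014128$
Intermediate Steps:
$A = 0$ ($A = 0 \left(-1\right) = 0$)
$x{\left(D \right)} = -6 + D$ ($x{\left(D \right)} = -6 + \left(0 + D\right) = -6 + D$)
$K{\left(z \right)} = - 50 z$
$\frac{1}{K{\left(x{\left(A \right)} \right)} + w} = \frac{1}{- 50 \left(-6 + 0\right) - 7378} = \frac{1}{\left(-50\right) \left(-6\right) - 7378} = \frac{1}{300 - 7378} = \frac{1}{-7078} = - \frac{1}{7078}$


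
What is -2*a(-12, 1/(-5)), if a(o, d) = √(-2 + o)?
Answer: -2*I*√14 ≈ -7.4833*I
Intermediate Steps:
-2*a(-12, 1/(-5)) = -2*√(-2 - 12) = -2*I*√14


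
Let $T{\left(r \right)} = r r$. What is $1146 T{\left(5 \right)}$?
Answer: $28650$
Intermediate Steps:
$T{\left(r \right)} = r^{2}$
$1146 T{\left(5 \right)} = 1146 \cdot 5^{2} = 1146 \cdot 25 = 28650$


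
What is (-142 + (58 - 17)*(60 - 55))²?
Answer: 3969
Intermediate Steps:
(-142 + (58 - 17)*(60 - 55))² = (-142 + 41*5)² = (-142 + 205)² = 63² = 3969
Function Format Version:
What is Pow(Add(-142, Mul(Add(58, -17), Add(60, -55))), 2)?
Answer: 3969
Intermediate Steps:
Pow(Add(-142, Mul(Add(58, -17), Add(60, -55))), 2) = Pow(Add(-142, Mul(41, 5)), 2) = Pow(Add(-142, 205), 2) = Pow(63, 2) = 3969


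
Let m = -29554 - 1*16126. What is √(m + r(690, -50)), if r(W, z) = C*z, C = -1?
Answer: 39*I*√30 ≈ 213.61*I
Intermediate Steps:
r(W, z) = -z
m = -45680 (m = -29554 - 16126 = -45680)
√(m + r(690, -50)) = √(-45680 - 1*(-50)) = √(-45680 + 50) = √(-45630) = 39*I*√30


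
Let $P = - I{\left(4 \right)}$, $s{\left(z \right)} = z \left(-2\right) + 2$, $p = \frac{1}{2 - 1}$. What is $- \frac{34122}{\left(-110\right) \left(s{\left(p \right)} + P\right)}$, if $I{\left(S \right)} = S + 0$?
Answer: $- \frac{1551}{20} \approx -77.55$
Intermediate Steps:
$p = 1$ ($p = 1^{-1} = 1$)
$I{\left(S \right)} = S$
$s{\left(z \right)} = 2 - 2 z$ ($s{\left(z \right)} = - 2 z + 2 = 2 - 2 z$)
$P = -4$ ($P = \left(-1\right) 4 = -4$)
$- \frac{34122}{\left(-110\right) \left(s{\left(p \right)} + P\right)} = - \frac{34122}{\left(-110\right) \left(\left(2 - 2\right) - 4\right)} = - \frac{34122}{\left(-110\right) \left(0 - 4\right)} = - \frac{34122}{\left(-110\right) \left(-4\right)} = - \frac{34122}{440} = \left(-34122\right) \frac{1}{440} = - \frac{1551}{20}$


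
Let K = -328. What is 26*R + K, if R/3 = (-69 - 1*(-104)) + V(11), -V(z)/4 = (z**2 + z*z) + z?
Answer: -76534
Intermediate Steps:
V(z) = -8*z**2 - 4*z (V(z) = -4*((z**2 + z*z) + z) = -4*((z**2 + z**2) + z) = -4*(2*z**2 + z) = -4*(z + 2*z**2) = -8*z**2 - 4*z)
R = -2931 (R = 3*((-69 - 1*(-104)) - 4*11*(1 + 2*11)) = 3*((-69 + 104) - 4*11*(1 + 22)) = 3*(35 - 4*11*23) = 3*(35 - 1012) = 3*(-977) = -2931)
26*R + K = 26*(-2931) - 328 = -76206 - 328 = -76534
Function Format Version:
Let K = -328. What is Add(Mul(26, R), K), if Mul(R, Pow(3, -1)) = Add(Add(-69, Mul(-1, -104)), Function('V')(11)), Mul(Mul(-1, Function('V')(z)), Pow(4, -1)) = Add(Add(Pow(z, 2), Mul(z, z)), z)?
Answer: -76534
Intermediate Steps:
Function('V')(z) = Add(Mul(-8, Pow(z, 2)), Mul(-4, z)) (Function('V')(z) = Mul(-4, Add(Add(Pow(z, 2), Mul(z, z)), z)) = Mul(-4, Add(Add(Pow(z, 2), Pow(z, 2)), z)) = Mul(-4, Add(Mul(2, Pow(z, 2)), z)) = Mul(-4, Add(z, Mul(2, Pow(z, 2)))) = Add(Mul(-8, Pow(z, 2)), Mul(-4, z)))
R = -2931 (R = Mul(3, Add(Add(-69, Mul(-1, -104)), Mul(-4, 11, Add(1, Mul(2, 11))))) = Mul(3, Add(Add(-69, 104), Mul(-4, 11, Add(1, 22)))) = Mul(3, Add(35, Mul(-4, 11, 23))) = Mul(3, Add(35, -1012)) = Mul(3, -977) = -2931)
Add(Mul(26, R), K) = Add(Mul(26, -2931), -328) = Add(-76206, -328) = -76534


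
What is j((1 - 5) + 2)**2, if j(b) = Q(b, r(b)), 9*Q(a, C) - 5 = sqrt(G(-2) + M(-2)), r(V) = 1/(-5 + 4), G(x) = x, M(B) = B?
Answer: 7/27 + 20*I/81 ≈ 0.25926 + 0.24691*I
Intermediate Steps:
r(V) = -1 (r(V) = 1/(-1) = -1)
Q(a, C) = 5/9 + 2*I/9 (Q(a, C) = 5/9 + sqrt(-2 - 2)/9 = 5/9 + sqrt(-4)/9 = 5/9 + (2*I)/9 = 5/9 + 2*I/9)
j(b) = 5/9 + 2*I/9
j((1 - 5) + 2)**2 = (5/9 + 2*I/9)**2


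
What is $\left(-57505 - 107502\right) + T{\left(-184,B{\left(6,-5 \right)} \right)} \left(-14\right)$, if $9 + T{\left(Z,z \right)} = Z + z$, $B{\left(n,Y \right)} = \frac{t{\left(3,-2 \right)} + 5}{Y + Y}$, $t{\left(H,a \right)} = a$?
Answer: $- \frac{811504}{5} \approx -1.623 \cdot 10^{5}$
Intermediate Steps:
$B{\left(n,Y \right)} = \frac{3}{2 Y}$ ($B{\left(n,Y \right)} = \frac{-2 + 5}{Y + Y} = \frac{1}{2 Y} 3 = \frac{3}{2 Y}$)
$T{\left(Z,z \right)} = -9 + Z + z$ ($T{\left(Z,z \right)} = -9 + \left(Z + z\right) = -9 + Z + z$)
$\left(-57505 - 107502\right) + T{\left(-184,B{\left(6,-5 \right)} \right)} \left(-14\right) = \left(-57505 - 107502\right) + \left(-9 - 184 + \frac{3}{2 \left(-5\right)}\right) \left(-14\right) = \left(-57505 - 107502\right) + \left(-9 - 184 + \frac{3}{2} \left(- \frac{1}{5}\right)\right) \left(-14\right) = -165007 + \left(-9 - 184 - \frac{3}{10}\right) \left(-14\right) = -165007 - - \frac{13531}{5} = -165007 + \frac{13531}{5} = - \frac{811504}{5}$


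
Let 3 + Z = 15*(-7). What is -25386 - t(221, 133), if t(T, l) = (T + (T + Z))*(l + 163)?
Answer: -124250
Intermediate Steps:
Z = -108 (Z = -3 + 15*(-7) = -3 - 105 = -108)
t(T, l) = (-108 + 2*T)*(163 + l) (t(T, l) = (T + (T - 108))*(l + 163) = (T + (-108 + T))*(163 + l) = (-108 + 2*T)*(163 + l))
-25386 - t(221, 133) = -25386 - (-17604 - 108*133 + 326*221 + 2*221*133) = -25386 - (-17604 - 14364 + 72046 + 58786) = -25386 - 1*98864 = -25386 - 98864 = -124250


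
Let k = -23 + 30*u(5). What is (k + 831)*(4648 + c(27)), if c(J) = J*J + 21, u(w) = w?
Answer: 5171284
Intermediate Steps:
c(J) = 21 + J² (c(J) = J² + 21 = 21 + J²)
k = 127 (k = -23 + 30*5 = -23 + 150 = 127)
(k + 831)*(4648 + c(27)) = (127 + 831)*(4648 + (21 + 27²)) = 958*(4648 + (21 + 729)) = 958*(4648 + 750) = 958*5398 = 5171284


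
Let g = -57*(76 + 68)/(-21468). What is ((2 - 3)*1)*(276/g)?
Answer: -41147/57 ≈ -721.88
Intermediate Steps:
g = 684/1789 (g = -57*144*(-1/21468) = -8208*(-1/21468) = 684/1789 ≈ 0.38234)
((2 - 3)*1)*(276/g) = ((2 - 3)*1)*(276/(684/1789)) = (-1*1)*(276*(1789/684)) = -1*41147/57 = -41147/57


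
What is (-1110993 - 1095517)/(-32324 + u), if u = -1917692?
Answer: 1103255/975008 ≈ 1.1315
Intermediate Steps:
(-1110993 - 1095517)/(-32324 + u) = (-1110993 - 1095517)/(-32324 - 1917692) = -2206510/(-1950016) = -2206510*(-1/1950016) = 1103255/975008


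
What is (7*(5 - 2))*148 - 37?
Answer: 3071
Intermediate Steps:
(7*(5 - 2))*148 - 37 = (7*3)*148 - 37 = 21*148 - 37 = 3108 - 37 = 3071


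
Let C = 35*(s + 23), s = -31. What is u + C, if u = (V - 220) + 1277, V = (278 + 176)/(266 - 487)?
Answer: 171263/221 ≈ 774.95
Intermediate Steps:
V = -454/221 (V = 454/(-221) = 454*(-1/221) = -454/221 ≈ -2.0543)
C = -280 (C = 35*(-31 + 23) = 35*(-8) = -280)
u = 233143/221 (u = (-454/221 - 220) + 1277 = -49074/221 + 1277 = 233143/221 ≈ 1054.9)
u + C = 233143/221 - 280 = 171263/221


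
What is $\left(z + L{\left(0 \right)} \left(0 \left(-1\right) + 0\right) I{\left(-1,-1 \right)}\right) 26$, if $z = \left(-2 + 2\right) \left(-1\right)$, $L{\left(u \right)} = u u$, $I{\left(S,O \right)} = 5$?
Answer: $0$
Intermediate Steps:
$L{\left(u \right)} = u^{2}$
$z = 0$ ($z = 0 \left(-1\right) = 0$)
$\left(z + L{\left(0 \right)} \left(0 \left(-1\right) + 0\right) I{\left(-1,-1 \right)}\right) 26 = \left(0 + 0^{2} \left(0 \left(-1\right) + 0\right) 5\right) 26 = \left(0 + 0 \left(0 + 0\right) 5\right) 26 = \left(0 + 0 \cdot 0 \cdot 5\right) 26 = \left(0 + 0 \cdot 5\right) 26 = \left(0 + 0\right) 26 = 0 \cdot 26 = 0$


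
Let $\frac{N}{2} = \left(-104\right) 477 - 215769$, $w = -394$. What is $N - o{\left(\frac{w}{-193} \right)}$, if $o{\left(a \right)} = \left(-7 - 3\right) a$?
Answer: $- \frac{102431582}{193} \approx -5.3073 \cdot 10^{5}$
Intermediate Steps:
$N = -530754$ ($N = 2 \left(\left(-104\right) 477 - 215769\right) = 2 \left(-49608 - 215769\right) = 2 \left(-265377\right) = -530754$)
$o{\left(a \right)} = - 10 a$
$N - o{\left(\frac{w}{-193} \right)} = -530754 - - 10 \left(- \frac{394}{-193}\right) = -530754 - - 10 \left(\left(-394\right) \left(- \frac{1}{193}\right)\right) = -530754 - \left(-10\right) \frac{394}{193} = -530754 - - \frac{3940}{193} = -530754 + \frac{3940}{193} = - \frac{102431582}{193}$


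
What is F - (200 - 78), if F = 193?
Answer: 71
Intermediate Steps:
F - (200 - 78) = 193 - (200 - 78) = 193 - 1*122 = 193 - 122 = 71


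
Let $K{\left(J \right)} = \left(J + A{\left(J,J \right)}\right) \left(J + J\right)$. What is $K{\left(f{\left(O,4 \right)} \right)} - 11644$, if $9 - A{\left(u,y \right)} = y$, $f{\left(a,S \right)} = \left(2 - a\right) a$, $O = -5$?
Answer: $-12274$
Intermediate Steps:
$f{\left(a,S \right)} = a \left(2 - a\right)$
$A{\left(u,y \right)} = 9 - y$
$K{\left(J \right)} = 18 J$ ($K{\left(J \right)} = \left(J - \left(-9 + J\right)\right) \left(J + J\right) = 9 \cdot 2 J = 18 J$)
$K{\left(f{\left(O,4 \right)} \right)} - 11644 = 18 \left(- 5 \left(2 - -5\right)\right) - 11644 = 18 \left(- 5 \left(2 + 5\right)\right) - 11644 = 18 \left(\left(-5\right) 7\right) - 11644 = 18 \left(-35\right) - 11644 = -630 - 11644 = -12274$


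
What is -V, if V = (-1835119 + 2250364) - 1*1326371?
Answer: 911126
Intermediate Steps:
V = -911126 (V = 415245 - 1326371 = -911126)
-V = -1*(-911126) = 911126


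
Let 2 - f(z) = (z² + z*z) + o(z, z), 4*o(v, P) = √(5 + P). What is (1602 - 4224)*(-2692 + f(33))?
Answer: 12763896 + 1311*√38/2 ≈ 1.2768e+7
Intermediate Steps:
o(v, P) = √(5 + P)/4
f(z) = 2 - 2*z² - √(5 + z)/4 (f(z) = 2 - ((z² + z*z) + √(5 + z)/4) = 2 - ((z² + z²) + √(5 + z)/4) = 2 - (2*z² + √(5 + z)/4) = 2 + (-2*z² - √(5 + z)/4) = 2 - 2*z² - √(5 + z)/4)
(1602 - 4224)*(-2692 + f(33)) = (1602 - 4224)*(-2692 + (2 - 2*33² - √(5 + 33)/4)) = -2622*(-2692 + (2 - 2*1089 - √38/4)) = -2622*(-2692 + (2 - 2178 - √38/4)) = -2622*(-2692 + (-2176 - √38/4)) = -2622*(-4868 - √38/4) = 12763896 + 1311*√38/2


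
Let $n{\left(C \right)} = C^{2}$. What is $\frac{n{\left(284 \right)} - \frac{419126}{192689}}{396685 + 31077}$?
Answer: $\frac{7770552429}{41212516009} \approx 0.18855$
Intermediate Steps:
$\frac{n{\left(284 \right)} - \frac{419126}{192689}}{396685 + 31077} = \frac{284^{2} - \frac{419126}{192689}}{396685 + 31077} = \frac{80656 - \frac{419126}{192689}}{427762} = \left(80656 - \frac{419126}{192689}\right) \frac{1}{427762} = \frac{15541104858}{192689} \cdot \frac{1}{427762} = \frac{7770552429}{41212516009}$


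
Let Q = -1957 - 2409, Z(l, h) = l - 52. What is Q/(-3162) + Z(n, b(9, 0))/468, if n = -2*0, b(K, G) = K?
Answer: 6022/4743 ≈ 1.2697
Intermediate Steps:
n = 0
Z(l, h) = -52 + l
Q = -4366
Q/(-3162) + Z(n, b(9, 0))/468 = -4366/(-3162) + (-52 + 0)/468 = -4366*(-1/3162) - 52*1/468 = 2183/1581 - ⅑ = 6022/4743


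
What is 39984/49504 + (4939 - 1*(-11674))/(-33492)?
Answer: 135697/435396 ≈ 0.31166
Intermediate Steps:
39984/49504 + (4939 - 1*(-11674))/(-33492) = 39984*(1/49504) + (4939 + 11674)*(-1/33492) = 21/26 + 16613*(-1/33492) = 21/26 - 16613/33492 = 135697/435396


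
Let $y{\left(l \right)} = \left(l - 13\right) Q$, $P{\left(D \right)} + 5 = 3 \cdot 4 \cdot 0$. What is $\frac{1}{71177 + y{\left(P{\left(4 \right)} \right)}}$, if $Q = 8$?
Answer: $\frac{1}{71033} \approx 1.4078 \cdot 10^{-5}$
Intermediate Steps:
$P{\left(D \right)} = -5$ ($P{\left(D \right)} = -5 + 3 \cdot 4 \cdot 0 = -5 + 12 \cdot 0 = -5 + 0 = -5$)
$y{\left(l \right)} = -104 + 8 l$ ($y{\left(l \right)} = \left(l - 13\right) 8 = \left(-13 + l\right) 8 = -104 + 8 l$)
$\frac{1}{71177 + y{\left(P{\left(4 \right)} \right)}} = \frac{1}{71177 + \left(-104 + 8 \left(-5\right)\right)} = \frac{1}{71177 - 144} = \frac{1}{71033}$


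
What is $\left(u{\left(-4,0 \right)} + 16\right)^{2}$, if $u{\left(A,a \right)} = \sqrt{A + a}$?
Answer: $252 + 64 i \approx 252.0 + 64.0 i$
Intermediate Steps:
$\left(u{\left(-4,0 \right)} + 16\right)^{2} = \left(\sqrt{-4 + 0} + 16\right)^{2} = \left(\sqrt{-4} + 16\right)^{2} = \left(2 i + 16\right)^{2} = \left(16 + 2 i\right)^{2}$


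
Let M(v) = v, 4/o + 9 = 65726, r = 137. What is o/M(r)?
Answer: 4/9003229 ≈ 4.4428e-7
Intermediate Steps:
o = 4/65717 (o = 4/(-9 + 65726) = 4/65717 ≈ 6.0867e-5)
o/M(r) = (4/65717)/137 = (4/65717)*(1/137) = 4/9003229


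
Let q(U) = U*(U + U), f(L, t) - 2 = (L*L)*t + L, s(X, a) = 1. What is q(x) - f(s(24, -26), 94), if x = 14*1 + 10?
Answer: 1055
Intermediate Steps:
x = 24 (x = 14 + 10 = 24)
f(L, t) = 2 + L + t*L² (f(L, t) = 2 + ((L*L)*t + L) = 2 + (L²*t + L) = 2 + (t*L² + L) = 2 + (L + t*L²) = 2 + L + t*L²)
q(U) = 2*U² (q(U) = U*(2*U) = 2*U²)
q(x) - f(s(24, -26), 94) = 2*24² - (2 + 1 + 94*1²) = 2*576 - (2 + 1 + 94*1) = 1152 - (2 + 1 + 94) = 1152 - 1*97 = 1152 - 97 = 1055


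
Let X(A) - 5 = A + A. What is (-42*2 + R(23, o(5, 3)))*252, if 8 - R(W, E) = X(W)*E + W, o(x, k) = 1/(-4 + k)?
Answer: -12096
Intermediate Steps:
X(A) = 5 + 2*A (X(A) = 5 + (A + A) = 5 + 2*A)
R(W, E) = 8 - W - E*(5 + 2*W) (R(W, E) = 8 - ((5 + 2*W)*E + W) = 8 - (E*(5 + 2*W) + W) = 8 - (W + E*(5 + 2*W)) = 8 + (-W - E*(5 + 2*W)) = 8 - W - E*(5 + 2*W))
(-42*2 + R(23, o(5, 3)))*252 = (-42*2 + (8 - 1*23 - (5 + 2*23)/(-4 + 3)))*252 = (-84 + (8 - 23 - 1*(5 + 46)/(-1)))*252 = (-84 + (8 - 23 - 1*(-1)*51))*252 = (-84 + (8 - 23 + 51))*252 = (-84 + 36)*252 = -48*252 = -12096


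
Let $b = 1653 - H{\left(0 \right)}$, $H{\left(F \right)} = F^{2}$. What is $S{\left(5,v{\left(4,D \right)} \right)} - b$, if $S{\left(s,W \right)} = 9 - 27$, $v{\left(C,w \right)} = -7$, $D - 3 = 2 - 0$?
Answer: $-1671$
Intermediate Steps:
$D = 5$ ($D = 3 + \left(2 - 0\right) = 3 + \left(2 + 0\right) = 3 + 2 = 5$)
$S{\left(s,W \right)} = -18$ ($S{\left(s,W \right)} = 9 - 27 = -18$)
$b = 1653$ ($b = 1653 - 0^{2} = 1653 - 0 = 1653 + 0 = 1653$)
$S{\left(5,v{\left(4,D \right)} \right)} - b = -18 - 1653 = -1671$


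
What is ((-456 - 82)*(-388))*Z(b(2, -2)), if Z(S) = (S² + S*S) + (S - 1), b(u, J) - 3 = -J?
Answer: 11272176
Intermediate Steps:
b(u, J) = 3 - J
Z(S) = -1 + S + 2*S² (Z(S) = (S² + S²) + (-1 + S) = 2*S² + (-1 + S) = -1 + S + 2*S²)
((-456 - 82)*(-388))*Z(b(2, -2)) = ((-456 - 82)*(-388))*(-1 + (3 - 1*(-2)) + 2*(3 - 1*(-2))²) = (-538*(-388))*(-1 + (3 + 2) + 2*(3 + 2)²) = 208744*(-1 + 5 + 2*5²) = 208744*(-1 + 5 + 2*25) = 208744*(-1 + 5 + 50) = 208744*54 = 11272176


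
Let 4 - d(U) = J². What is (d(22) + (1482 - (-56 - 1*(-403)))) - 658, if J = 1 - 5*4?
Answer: 120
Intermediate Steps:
J = -19 (J = 1 - 20 = -19)
d(U) = -357 (d(U) = 4 - 1*(-19)² = 4 - 1*361 = 4 - 361 = -357)
(d(22) + (1482 - (-56 - 1*(-403)))) - 658 = (-357 + (1482 - (-56 - 1*(-403)))) - 658 = (-357 + (1482 - (-56 + 403))) - 658 = (-357 + (1482 - 1*347)) - 658 = (-357 + (1482 - 347)) - 658 = (-357 + 1135) - 658 = 778 - 658 = 120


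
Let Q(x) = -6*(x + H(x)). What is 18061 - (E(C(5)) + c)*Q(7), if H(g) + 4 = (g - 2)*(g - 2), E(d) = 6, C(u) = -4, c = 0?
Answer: 19069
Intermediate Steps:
H(g) = -4 + (-2 + g)² (H(g) = -4 + (g - 2)*(g - 2) = -4 + (-2 + g)*(-2 + g) = -4 + (-2 + g)²)
Q(x) = -6*x - 6*x*(-4 + x) (Q(x) = -6*(x + x*(-4 + x)) = -6*x - 6*x*(-4 + x))
18061 - (E(C(5)) + c)*Q(7) = 18061 - (6 + 0)*6*7*(3 - 1*7) = 18061 - 6*6*7*(3 - 7) = 18061 - 6*6*7*(-4) = 18061 - 6*(-168) = 18061 - 1*(-1008) = 18061 + 1008 = 19069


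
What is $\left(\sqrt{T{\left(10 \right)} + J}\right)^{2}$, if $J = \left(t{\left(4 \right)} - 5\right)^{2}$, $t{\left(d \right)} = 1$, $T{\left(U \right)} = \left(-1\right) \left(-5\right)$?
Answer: $21$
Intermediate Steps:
$T{\left(U \right)} = 5$
$J = 16$ ($J = \left(1 - 5\right)^{2} = \left(-4\right)^{2} = 16$)
$\left(\sqrt{T{\left(10 \right)} + J}\right)^{2} = \left(\sqrt{5 + 16}\right)^{2} = \left(\sqrt{21}\right)^{2} = 21$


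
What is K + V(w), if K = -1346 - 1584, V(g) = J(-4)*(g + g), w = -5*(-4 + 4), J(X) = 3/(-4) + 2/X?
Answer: -2930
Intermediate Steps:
J(X) = -¾ + 2/X (J(X) = 3*(-¼) + 2/X = -¾ + 2/X)
w = 0 (w = -5*0 = 0)
V(g) = -5*g/2 (V(g) = (-¾ + 2/(-4))*(g + g) = (-¾ + 2*(-¼))*(2*g) = (-¾ - ½)*(2*g) = -5*g/2)
K = -2930
K + V(w) = -2930 - 5/2*0 = -2930 + 0 = -2930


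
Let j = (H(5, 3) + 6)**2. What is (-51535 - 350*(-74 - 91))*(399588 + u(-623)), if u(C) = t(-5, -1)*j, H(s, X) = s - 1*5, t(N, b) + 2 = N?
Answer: 2481873240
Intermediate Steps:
t(N, b) = -2 + N
H(s, X) = -5 + s (H(s, X) = s - 5 = -5 + s)
j = 36 (j = ((-5 + 5) + 6)**2 = (0 + 6)**2 = 6**2 = 36)
u(C) = -252 (u(C) = (-2 - 5)*36 = -7*36 = -252)
(-51535 - 350*(-74 - 91))*(399588 + u(-623)) = (-51535 - 350*(-74 - 91))*(399588 - 252) = (-51535 - 350*(-165))*399336 = (-51535 + 57750)*399336 = 6215*399336 = 2481873240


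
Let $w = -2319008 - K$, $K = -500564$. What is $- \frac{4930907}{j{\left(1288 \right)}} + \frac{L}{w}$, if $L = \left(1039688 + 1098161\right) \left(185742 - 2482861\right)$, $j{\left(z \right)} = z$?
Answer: $\frac{1579066080801805}{585538968} \approx 2.6968 \cdot 10^{6}$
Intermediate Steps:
$w = -1818444$ ($w = -2319008 - -500564 = -2319008 + 500564 = -1818444$)
$L = -4910893557031$ ($L = 2137849 \left(-2297119\right) = -4910893557031$)
$- \frac{4930907}{j{\left(1288 \right)}} + \frac{L}{w} = - \frac{4930907}{1288} - \frac{4910893557031}{-1818444} = \left(-4930907\right) \frac{1}{1288} - - \frac{4910893557031}{1818444} = - \frac{4930907}{1288} + \frac{4910893557031}{1818444} = \frac{1579066080801805}{585538968}$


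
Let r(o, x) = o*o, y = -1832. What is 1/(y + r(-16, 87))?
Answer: -1/1576 ≈ -0.00063452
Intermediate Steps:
r(o, x) = o²
1/(y + r(-16, 87)) = 1/(-1832 + (-16)²) = 1/(-1832 + 256) = 1/(-1576) = -1/1576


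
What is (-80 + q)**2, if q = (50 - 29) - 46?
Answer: 11025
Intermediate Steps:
q = -25 (q = 21 - 46 = -25)
(-80 + q)**2 = (-80 - 25)**2 = (-105)**2 = 11025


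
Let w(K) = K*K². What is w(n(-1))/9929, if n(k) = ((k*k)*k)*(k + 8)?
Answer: -343/9929 ≈ -0.034545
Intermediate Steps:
n(k) = k³*(8 + k) (n(k) = (k²*k)*(8 + k) = k³*(8 + k))
w(K) = K³
w(n(-1))/9929 = ((-1)³*(8 - 1))³/9929 = (-1*7)³*(1/9929) = (-7)³*(1/9929) = -343*1/9929 = -343/9929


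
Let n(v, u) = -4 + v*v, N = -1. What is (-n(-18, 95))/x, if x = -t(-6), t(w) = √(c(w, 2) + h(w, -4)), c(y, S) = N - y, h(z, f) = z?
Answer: -320*I ≈ -320.0*I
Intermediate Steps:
n(v, u) = -4 + v²
c(y, S) = -1 - y
t(w) = I (t(w) = √((-1 - w) + w) = √(-1) = I)
x = -I ≈ -1.0*I
(-n(-18, 95))/x = (-(-4 + (-18)²))/((-I)) = (-(-4 + 324))*I = (-1*320)*I = -320*I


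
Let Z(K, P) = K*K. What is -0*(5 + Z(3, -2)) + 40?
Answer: 40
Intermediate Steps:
Z(K, P) = K²
-0*(5 + Z(3, -2)) + 40 = -0*(5 + 3²) + 40 = -0*(5 + 9) + 40 = -0*14 + 40 = -49*0 + 40 = 0 + 40 = 40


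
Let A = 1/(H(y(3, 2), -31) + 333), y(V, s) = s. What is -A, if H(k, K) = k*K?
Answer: -1/271 ≈ -0.0036900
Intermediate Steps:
H(k, K) = K*k
A = 1/271 (A = 1/(-31*2 + 333) = 1/(-62 + 333) = 1/271 ≈ 0.0036900)
-A = -1*1/271 = -1/271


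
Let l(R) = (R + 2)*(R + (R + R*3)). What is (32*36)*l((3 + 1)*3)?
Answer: 967680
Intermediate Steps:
l(R) = 5*R*(2 + R) (l(R) = (2 + R)*(R + (R + 3*R)) = (2 + R)*(R + 4*R) = (2 + R)*(5*R) = 5*R*(2 + R))
(32*36)*l((3 + 1)*3) = (32*36)*(5*((3 + 1)*3)*(2 + (3 + 1)*3)) = 1152*(5*(4*3)*(2 + 4*3)) = 1152*(5*12*(2 + 12)) = 1152*(5*12*14) = 1152*840 = 967680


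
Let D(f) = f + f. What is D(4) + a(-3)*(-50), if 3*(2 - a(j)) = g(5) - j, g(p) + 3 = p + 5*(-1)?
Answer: -92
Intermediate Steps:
D(f) = 2*f
g(p) = -8 + p (g(p) = -3 + (p + 5*(-1)) = -3 + (p - 5) = -3 + (-5 + p) = -8 + p)
a(j) = 3 + j/3 (a(j) = 2 - ((-8 + 5) - j)/3 = 2 - (-3 - j)/3 = 2 + (1 + j/3) = 3 + j/3)
D(4) + a(-3)*(-50) = 2*4 + (3 + (⅓)*(-3))*(-50) = 8 + (3 - 1)*(-50) = 8 + 2*(-50) = 8 - 100 = -92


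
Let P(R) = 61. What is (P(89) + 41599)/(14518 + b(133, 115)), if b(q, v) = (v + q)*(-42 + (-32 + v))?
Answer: 20830/12343 ≈ 1.6876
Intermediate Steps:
b(q, v) = (-74 + v)*(q + v) (b(q, v) = (q + v)*(-74 + v) = (-74 + v)*(q + v))
(P(89) + 41599)/(14518 + b(133, 115)) = (61 + 41599)/(14518 + (115**2 - 74*133 - 74*115 + 133*115)) = 41660/(14518 + (13225 - 9842 - 8510 + 15295)) = 41660/(14518 + 10168) = 41660/24686 = 41660*(1/24686) = 20830/12343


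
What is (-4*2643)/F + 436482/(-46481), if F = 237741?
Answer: -34753688098/3683479807 ≈ -9.4350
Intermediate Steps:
(-4*2643)/F + 436482/(-46481) = -4*2643/237741 + 436482/(-46481) = -10572*1/237741 + 436482*(-1/46481) = -3524/79247 - 436482/46481 = -34753688098/3683479807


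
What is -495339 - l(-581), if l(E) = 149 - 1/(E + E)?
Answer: -575757057/1162 ≈ -4.9549e+5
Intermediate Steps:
l(E) = 149 - 1/(2*E)
-495339 - l(-581) = -495339 - (149 - ½/(-581)) = -495339 - (149 - ½*(-1/581)) = -495339 - (149 + 1/1162) = -495339 - 1*173139/1162 = -495339 - 173139/1162 = -575757057/1162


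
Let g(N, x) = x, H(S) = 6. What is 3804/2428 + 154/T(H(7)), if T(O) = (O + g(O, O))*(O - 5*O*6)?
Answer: 946105/633708 ≈ 1.4930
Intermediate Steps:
T(O) = -58*O**2 (T(O) = (O + O)*(O - 5*O*6) = (2*O)*(O - 30*O) = (2*O)*(-29*O) = -58*O**2)
3804/2428 + 154/T(H(7)) = 3804/2428 + 154/((-58*6**2)) = 3804*(1/2428) + 154/((-58*36)) = 951/607 + 154/(-2088) = 951/607 + 154*(-1/2088) = 951/607 - 77/1044 = 946105/633708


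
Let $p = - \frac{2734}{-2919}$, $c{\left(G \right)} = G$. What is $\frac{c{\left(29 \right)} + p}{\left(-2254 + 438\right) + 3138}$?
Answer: $\frac{87385}{3858918} \approx 0.022645$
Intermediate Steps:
$p = \frac{2734}{2919}$ ($p = \left(-2734\right) \left(- \frac{1}{2919}\right) = \frac{2734}{2919} \approx 0.93662$)
$\frac{c{\left(29 \right)} + p}{\left(-2254 + 438\right) + 3138} = \frac{29 + \frac{2734}{2919}}{\left(-2254 + 438\right) + 3138} = \frac{87385}{2919 \left(-1816 + 3138\right)} = \frac{87385}{2919 \cdot 1322} = \frac{87385}{2919} \cdot \frac{1}{1322} = \frac{87385}{3858918}$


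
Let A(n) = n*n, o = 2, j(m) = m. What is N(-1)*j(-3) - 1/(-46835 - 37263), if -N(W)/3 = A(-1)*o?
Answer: 1513765/84098 ≈ 18.000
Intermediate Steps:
A(n) = n²
N(W) = -6 (N(W) = -3*(-1)²*2 = -3*2 = -6)
N(-1)*j(-3) - 1/(-46835 - 37263) = -6*(-3) - 1/(-46835 - 37263) = 18 - 1/(-84098) = 18 - 1*(-1/84098) = 18 + 1/84098 = 1513765/84098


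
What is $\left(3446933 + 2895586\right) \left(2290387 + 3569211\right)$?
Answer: $37164611647362$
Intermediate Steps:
$\left(3446933 + 2895586\right) \left(2290387 + 3569211\right) = 6342519 \cdot 5859598 = 37164611647362$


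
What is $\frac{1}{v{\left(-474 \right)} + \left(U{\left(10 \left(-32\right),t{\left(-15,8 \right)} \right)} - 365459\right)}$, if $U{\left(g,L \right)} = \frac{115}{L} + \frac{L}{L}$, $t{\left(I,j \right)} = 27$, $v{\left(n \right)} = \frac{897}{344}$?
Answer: $- \frac{9288}{3394310125} \approx -2.7363 \cdot 10^{-6}$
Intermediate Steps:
$v{\left(n \right)} = \frac{897}{344}$ ($v{\left(n \right)} = 897 \cdot \frac{1}{344} = \frac{897}{344}$)
$U{\left(g,L \right)} = 1 + \frac{115}{L}$ ($U{\left(g,L \right)} = \frac{115}{L} + 1 = 1 + \frac{115}{L}$)
$\frac{1}{v{\left(-474 \right)} + \left(U{\left(10 \left(-32\right),t{\left(-15,8 \right)} \right)} - 365459\right)} = \frac{1}{\frac{897}{344} - \left(365459 - \frac{115 + 27}{27}\right)} = \frac{1}{\frac{897}{344} + \left(\frac{1}{27} \cdot 142 - 365459\right)} = \frac{1}{\frac{897}{344} + \left(\frac{142}{27} - 365459\right)} = \frac{1}{\frac{897}{344} - \frac{9867251}{27}} = \frac{1}{- \frac{3394310125}{9288}} = - \frac{9288}{3394310125}$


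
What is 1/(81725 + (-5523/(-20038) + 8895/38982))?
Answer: 65093443/5319794423808 ≈ 1.2236e-5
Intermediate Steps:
1/(81725 + (-5523/(-20038) + 8895/38982)) = 1/(81725 + (-5523*(-1/20038) + 8895*(1/38982))) = 1/(81725 + (5523/20038 + 2965/12994)) = 1/(81725 + 32794633/65093443) = 1/(5319794423808/65093443) = 65093443/5319794423808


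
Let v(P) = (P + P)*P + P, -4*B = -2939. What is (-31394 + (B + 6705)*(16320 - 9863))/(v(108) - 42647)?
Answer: -192028287/76844 ≈ -2498.9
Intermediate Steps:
B = 2939/4 (B = -¼*(-2939) = 2939/4 ≈ 734.75)
v(P) = P + 2*P² (v(P) = (2*P)*P + P = 2*P² + P = P + 2*P²)
(-31394 + (B + 6705)*(16320 - 9863))/(v(108) - 42647) = (-31394 + (2939/4 + 6705)*(16320 - 9863))/(108*(1 + 2*108) - 42647) = (-31394 + (29759/4)*6457)/(108*(1 + 216) - 42647) = (-31394 + 192153863/4)/(108*217 - 42647) = 192028287/(4*(23436 - 42647)) = (192028287/4)/(-19211) = (192028287/4)*(-1/19211) = -192028287/76844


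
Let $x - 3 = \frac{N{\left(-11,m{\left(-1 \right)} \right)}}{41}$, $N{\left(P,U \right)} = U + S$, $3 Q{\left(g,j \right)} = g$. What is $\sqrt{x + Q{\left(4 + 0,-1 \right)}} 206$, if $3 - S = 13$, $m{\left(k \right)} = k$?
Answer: $\frac{2060 \sqrt{615}}{123} \approx 415.34$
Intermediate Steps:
$S = -10$ ($S = 3 - 13 = -10$)
$Q{\left(g,j \right)} = \frac{g}{3}$
$N{\left(P,U \right)} = -10 + U$ ($N{\left(P,U \right)} = U - 10 = -10 + U$)
$x = \frac{112}{41}$ ($x = 3 + \frac{-10 - 1}{41} = 3 - \frac{11}{41} = \frac{112}{41} \approx 2.7317$)
$\sqrt{x + Q{\left(4 + 0,-1 \right)}} 206 = \sqrt{\frac{112}{41} + \frac{4 + 0}{3}} \cdot 206 = \sqrt{\frac{112}{41} + \frac{1}{3} \cdot 4} \cdot 206 = \sqrt{\frac{112}{41} + \frac{4}{3}} \cdot 206 = \sqrt{\frac{500}{123}} \cdot 206 = \frac{10 \sqrt{615}}{123} \cdot 206 = \frac{2060 \sqrt{615}}{123}$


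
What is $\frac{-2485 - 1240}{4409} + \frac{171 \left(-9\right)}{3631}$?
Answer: $- \frac{20310926}{16009079} \approx -1.2687$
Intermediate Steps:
$\frac{-2485 - 1240}{4409} + \frac{171 \left(-9\right)}{3631} = \left(-3725\right) \frac{1}{4409} - \frac{1539}{3631} = - \frac{3725}{4409} - \frac{1539}{3631} = - \frac{20310926}{16009079}$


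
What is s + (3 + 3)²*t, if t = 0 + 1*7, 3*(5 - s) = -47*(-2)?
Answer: 677/3 ≈ 225.67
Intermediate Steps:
s = -79/3 (s = 5 - (-47)*(-2)/3 = 5 - ⅓*94 = 5 - 94/3 = -79/3 ≈ -26.333)
t = 7 (t = 0 + 7 = 7)
s + (3 + 3)²*t = -79/3 + (3 + 3)²*7 = -79/3 + 6²*7 = -79/3 + 36*7 = -79/3 + 252 = 677/3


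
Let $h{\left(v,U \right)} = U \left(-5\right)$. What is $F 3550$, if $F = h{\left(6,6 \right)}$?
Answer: $-106500$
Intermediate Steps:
$h{\left(v,U \right)} = - 5 U$
$F = -30$ ($F = \left(-5\right) 6 = -30$)
$F 3550 = \left(-30\right) 3550 = -106500$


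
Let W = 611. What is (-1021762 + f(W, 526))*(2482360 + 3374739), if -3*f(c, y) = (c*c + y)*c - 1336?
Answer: -451942480060411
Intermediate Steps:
f(c, y) = 1336/3 - c*(y + c²)/3 (f(c, y) = -((c*c + y)*c - 1336)/3 = -((c² + y)*c - 1336)/3 = -((y + c²)*c - 1336)/3 = -(c*(y + c²) - 1336)/3 = -(-1336 + c*(y + c²))/3 = 1336/3 - c*(y + c²)/3)
(-1021762 + f(W, 526))*(2482360 + 3374739) = (-1021762 + (1336/3 - ⅓*611³ - ⅓*611*526))*(2482360 + 3374739) = (-1021762 + (1336/3 - ⅓*228099131 - 321386/3))*5857099 = (-1021762 + (1336/3 - 228099131/3 - 321386/3))*5857099 = (-1021762 - 76139727)*5857099 = -77161489*5857099 = -451942480060411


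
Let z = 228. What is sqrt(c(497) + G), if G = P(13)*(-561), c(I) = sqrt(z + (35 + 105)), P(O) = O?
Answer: sqrt(-7293 + 4*sqrt(23)) ≈ 85.287*I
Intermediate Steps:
c(I) = 4*sqrt(23) (c(I) = sqrt(228 + (35 + 105)) = sqrt(228 + 140) = sqrt(368) = 4*sqrt(23))
G = -7293 (G = 13*(-561) = -7293)
sqrt(c(497) + G) = sqrt(4*sqrt(23) - 7293) = sqrt(-7293 + 4*sqrt(23))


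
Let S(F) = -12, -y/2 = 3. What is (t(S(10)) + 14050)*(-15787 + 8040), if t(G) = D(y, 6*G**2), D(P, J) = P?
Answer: -108798868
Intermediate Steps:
y = -6 (y = -2*3 = -6)
t(G) = -6
(t(S(10)) + 14050)*(-15787 + 8040) = (-6 + 14050)*(-15787 + 8040) = 14044*(-7747) = -108798868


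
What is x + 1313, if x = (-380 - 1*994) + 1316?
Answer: 1255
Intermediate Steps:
x = -58 (x = (-380 - 994) + 1316 = -1374 + 1316 = -58)
x + 1313 = -58 + 1313 = 1255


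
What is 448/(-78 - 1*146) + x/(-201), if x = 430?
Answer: -832/201 ≈ -4.1393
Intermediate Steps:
448/(-78 - 1*146) + x/(-201) = 448/(-78 - 1*146) + 430/(-201) = 448/(-78 - 146) + 430*(-1/201) = 448/(-224) - 430/201 = 448*(-1/224) - 430/201 = -2 - 430/201 = -832/201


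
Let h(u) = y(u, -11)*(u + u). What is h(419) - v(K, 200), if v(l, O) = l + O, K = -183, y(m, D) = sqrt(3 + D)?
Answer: -17 + 1676*I*sqrt(2) ≈ -17.0 + 2370.2*I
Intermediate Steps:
h(u) = 4*I*u*sqrt(2) (h(u) = sqrt(3 - 11)*(u + u) = sqrt(-8)*(2*u) = (2*I*sqrt(2))*(2*u) = 4*I*u*sqrt(2))
v(l, O) = O + l
h(419) - v(K, 200) = 4*I*419*sqrt(2) - (200 - 183) = 1676*I*sqrt(2) - 1*17 = 1676*I*sqrt(2) - 17 = -17 + 1676*I*sqrt(2)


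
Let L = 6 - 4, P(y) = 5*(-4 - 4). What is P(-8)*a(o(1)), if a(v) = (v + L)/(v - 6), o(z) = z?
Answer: 24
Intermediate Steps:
P(y) = -40 (P(y) = 5*(-8) = -40)
L = 2
a(v) = (2 + v)/(-6 + v) (a(v) = (v + 2)/(v - 6) = (2 + v)/(-6 + v))
P(-8)*a(o(1)) = -40*(2 + 1)/(-6 + 1) = -40*3/(-5) = -(-8)*3 = -40*(-3/5) = 24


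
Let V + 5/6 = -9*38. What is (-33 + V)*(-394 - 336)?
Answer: 823075/3 ≈ 2.7436e+5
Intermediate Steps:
V = -2057/6 (V = -⅚ - 9*38 = -⅚ - 342 = -2057/6 ≈ -342.83)
(-33 + V)*(-394 - 336) = (-33 - 2057/6)*(-394 - 336) = -2255/6*(-730) = 823075/3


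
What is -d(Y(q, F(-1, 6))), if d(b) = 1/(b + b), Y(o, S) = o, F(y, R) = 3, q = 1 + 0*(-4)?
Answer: -½ ≈ -0.50000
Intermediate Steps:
q = 1 (q = 1 + 0 = 1)
d(b) = 1/(2*b)
-d(Y(q, F(-1, 6))) = -1/(2*1) = -1/2 = -1*½ = -½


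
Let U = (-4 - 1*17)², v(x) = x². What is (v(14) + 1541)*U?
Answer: 766017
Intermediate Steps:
U = 441 (U = (-4 - 17)² = (-21)² = 441)
(v(14) + 1541)*U = (14² + 1541)*441 = (196 + 1541)*441 = 1737*441 = 766017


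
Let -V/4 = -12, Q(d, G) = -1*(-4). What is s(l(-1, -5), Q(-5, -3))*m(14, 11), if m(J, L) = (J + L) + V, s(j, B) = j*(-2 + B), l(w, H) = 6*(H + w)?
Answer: -5256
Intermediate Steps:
l(w, H) = 6*H + 6*w
Q(d, G) = 4
V = 48 (V = -4*(-12) = 48)
m(J, L) = 48 + J + L (m(J, L) = (J + L) + 48 = 48 + J + L)
s(l(-1, -5), Q(-5, -3))*m(14, 11) = ((6*(-5) + 6*(-1))*(-2 + 4))*(48 + 14 + 11) = ((-30 - 6)*2)*73 = -36*2*73 = -72*73 = -5256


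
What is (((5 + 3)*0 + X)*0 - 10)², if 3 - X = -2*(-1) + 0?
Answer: 100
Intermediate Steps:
X = 1 (X = 3 - (-2*(-1) + 0) = 3 - (2 + 0) = 3 - 1*2 = 3 - 2 = 1)
(((5 + 3)*0 + X)*0 - 10)² = (((5 + 3)*0 + 1)*0 - 10)² = ((8*0 + 1)*0 - 10)² = ((0 + 1)*0 - 10)² = (1*0 - 10)² = (0 - 10)² = (-10)² = 100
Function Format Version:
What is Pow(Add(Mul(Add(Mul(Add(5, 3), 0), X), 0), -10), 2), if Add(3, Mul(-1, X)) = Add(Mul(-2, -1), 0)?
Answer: 100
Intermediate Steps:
X = 1 (X = Add(3, Mul(-1, Add(Mul(-2, -1), 0))) = Add(3, Mul(-1, Add(2, 0))) = Add(3, Mul(-1, 2)) = Add(3, -2) = 1)
Pow(Add(Mul(Add(Mul(Add(5, 3), 0), X), 0), -10), 2) = Pow(Add(Mul(Add(Mul(Add(5, 3), 0), 1), 0), -10), 2) = Pow(Add(Mul(Add(Mul(8, 0), 1), 0), -10), 2) = Pow(Add(Mul(Add(0, 1), 0), -10), 2) = Pow(Add(Mul(1, 0), -10), 2) = Pow(Add(0, -10), 2) = Pow(-10, 2) = 100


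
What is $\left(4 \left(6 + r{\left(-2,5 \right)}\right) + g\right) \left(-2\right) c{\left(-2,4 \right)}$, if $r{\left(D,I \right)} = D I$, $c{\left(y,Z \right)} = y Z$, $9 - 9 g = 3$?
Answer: $- \frac{736}{3} \approx -245.33$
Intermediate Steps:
$g = \frac{2}{3}$ ($g = 1 - \frac{1}{3} = \frac{2}{3} \approx 0.66667$)
$c{\left(y,Z \right)} = Z y$
$\left(4 \left(6 + r{\left(-2,5 \right)}\right) + g\right) \left(-2\right) c{\left(-2,4 \right)} = \left(4 \left(6 - 10\right) + \frac{2}{3}\right) \left(-2\right) 4 \left(-2\right) = \left(4 \left(6 - 10\right) + \frac{2}{3}\right) \left(-2\right) \left(-8\right) = \left(4 \left(-4\right) + \frac{2}{3}\right) \left(-2\right) \left(-8\right) = \left(-16 + \frac{2}{3}\right) \left(-2\right) \left(-8\right) = \left(- \frac{46}{3}\right) \left(-2\right) \left(-8\right) = \frac{92}{3} \left(-8\right) = - \frac{736}{3}$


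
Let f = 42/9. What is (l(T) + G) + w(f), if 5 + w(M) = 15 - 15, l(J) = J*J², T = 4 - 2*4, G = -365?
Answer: -434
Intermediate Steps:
f = 14/3 (f = 42*(⅑) = 14/3 ≈ 4.6667)
T = -4 (T = 4 - 8 = -4)
l(J) = J³
w(M) = -5 (w(M) = -5 + (15 - 15) = -5 + 0 = -5)
(l(T) + G) + w(f) = ((-4)³ - 365) - 5 = (-64 - 365) - 5 = -429 - 5 = -434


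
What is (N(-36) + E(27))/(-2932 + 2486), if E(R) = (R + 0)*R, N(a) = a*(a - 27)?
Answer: -2997/446 ≈ -6.7197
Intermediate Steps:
N(a) = a*(-27 + a)
E(R) = R² (E(R) = R*R = R²)
(N(-36) + E(27))/(-2932 + 2486) = (-36*(-27 - 36) + 27²)/(-2932 + 2486) = (-36*(-63) + 729)/(-446) = (2268 + 729)*(-1/446) = 2997*(-1/446) = -2997/446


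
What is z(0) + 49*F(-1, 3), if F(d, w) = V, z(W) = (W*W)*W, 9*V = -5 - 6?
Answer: -539/9 ≈ -59.889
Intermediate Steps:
V = -11/9 (V = (-5 - 6)/9 = (⅑)*(-11) = -11/9 ≈ -1.2222)
z(W) = W³ (z(W) = W²*W = W³)
F(d, w) = -11/9
z(0) + 49*F(-1, 3) = 0³ + 49*(-11/9) = 0 - 539/9 = -539/9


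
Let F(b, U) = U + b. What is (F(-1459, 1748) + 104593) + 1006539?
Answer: 1111421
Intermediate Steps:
(F(-1459, 1748) + 104593) + 1006539 = ((1748 - 1459) + 104593) + 1006539 = (289 + 104593) + 1006539 = 104882 + 1006539 = 1111421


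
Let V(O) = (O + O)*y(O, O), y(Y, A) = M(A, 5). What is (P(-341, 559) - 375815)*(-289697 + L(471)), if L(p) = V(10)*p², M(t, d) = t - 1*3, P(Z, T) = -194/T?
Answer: -6463774441745497/559 ≈ -1.1563e+13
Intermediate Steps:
M(t, d) = -3 + t (M(t, d) = t - 3 = -3 + t)
y(Y, A) = -3 + A
V(O) = 2*O*(-3 + O) (V(O) = (O + O)*(-3 + O) = (2*O)*(-3 + O) = 2*O*(-3 + O))
L(p) = 140*p² (L(p) = (2*10*(-3 + 10))*p² = (2*10*7)*p² = 140*p²)
(P(-341, 559) - 375815)*(-289697 + L(471)) = (-194/559 - 375815)*(-289697 + 140*471²) = (-194*1/559 - 375815)*(-289697 + 140*221841) = (-194/559 - 375815)*(-289697 + 31057740) = -210080779/559*30768043 = -6463774441745497/559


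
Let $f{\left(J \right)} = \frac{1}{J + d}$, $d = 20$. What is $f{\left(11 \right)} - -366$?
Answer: $\frac{11347}{31} \approx 366.03$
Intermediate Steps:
$f{\left(J \right)} = \frac{1}{20 + J}$ ($f{\left(J \right)} = \frac{1}{J + 20} = \frac{1}{20 + J}$)
$f{\left(11 \right)} - -366 = \frac{1}{20 + 11} - -366 = \frac{1}{31} + 366 = \frac{11347}{31}$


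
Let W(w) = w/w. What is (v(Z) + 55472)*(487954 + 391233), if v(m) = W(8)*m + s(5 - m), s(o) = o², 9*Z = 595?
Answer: 4221053276269/81 ≈ 5.2112e+10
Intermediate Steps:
Z = 595/9 (Z = (⅑)*595 = 595/9 ≈ 66.111)
W(w) = 1
v(m) = m + (5 - m)² (v(m) = 1*m + (5 - m)² = m + (5 - m)²)
(v(Z) + 55472)*(487954 + 391233) = ((595/9 + (-5 + 595/9)²) + 55472)*(487954 + 391233) = ((595/9 + (550/9)²) + 55472)*879187 = ((595/9 + 302500/81) + 55472)*879187 = (307855/81 + 55472)*879187 = (4801087/81)*879187 = 4221053276269/81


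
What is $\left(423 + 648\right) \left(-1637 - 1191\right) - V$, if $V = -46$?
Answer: $-3028742$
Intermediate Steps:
$\left(423 + 648\right) \left(-1637 - 1191\right) - V = \left(423 + 648\right) \left(-1637 - 1191\right) - -46 = 1071 \left(-2828\right) + 46 = -3028788 + 46 = -3028742$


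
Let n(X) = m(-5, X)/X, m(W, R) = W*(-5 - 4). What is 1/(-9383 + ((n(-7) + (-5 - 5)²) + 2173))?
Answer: -7/49815 ≈ -0.00014052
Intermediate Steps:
m(W, R) = -9*W (m(W, R) = W*(-9) = -9*W)
n(X) = 45/X (n(X) = (-9*(-5))/X = 45/X)
1/(-9383 + ((n(-7) + (-5 - 5)²) + 2173)) = 1/(-9383 + ((45/(-7) + (-5 - 5)²) + 2173)) = 1/(-9383 + ((45*(-⅐) + (-10)²) + 2173)) = 1/(-9383 + ((-45/7 + 100) + 2173)) = 1/(-9383 + (655/7 + 2173)) = 1/(-9383 + 15866/7) = 1/(-49815/7) = -7/49815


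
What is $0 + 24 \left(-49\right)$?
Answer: $-1176$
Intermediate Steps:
$0 + 24 \left(-49\right) = 0 - 1176 = -1176$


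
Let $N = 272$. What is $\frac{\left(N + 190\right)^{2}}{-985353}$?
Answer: $- \frac{71148}{328451} \approx -0.21662$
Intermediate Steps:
$\frac{\left(N + 190\right)^{2}}{-985353} = \frac{\left(272 + 190\right)^{2}}{-985353} = 462^{2} \left(- \frac{1}{985353}\right) = 213444 \left(- \frac{1}{985353}\right) = - \frac{71148}{328451}$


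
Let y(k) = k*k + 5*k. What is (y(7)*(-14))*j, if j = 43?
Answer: -50568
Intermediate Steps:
y(k) = k² + 5*k
(y(7)*(-14))*j = ((7*(5 + 7))*(-14))*43 = ((7*12)*(-14))*43 = (84*(-14))*43 = -1176*43 = -50568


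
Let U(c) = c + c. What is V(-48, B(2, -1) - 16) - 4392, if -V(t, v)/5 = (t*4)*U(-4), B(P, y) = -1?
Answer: -12072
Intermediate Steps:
U(c) = 2*c
V(t, v) = 160*t (V(t, v) = -5*t*4*2*(-4) = -5*4*t*(-8) = -(-160)*t = 160*t)
V(-48, B(2, -1) - 16) - 4392 = 160*(-48) - 4392 = -7680 - 4392 = -12072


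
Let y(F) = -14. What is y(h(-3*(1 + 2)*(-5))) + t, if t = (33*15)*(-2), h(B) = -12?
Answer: -1004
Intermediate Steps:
t = -990 (t = 495*(-2) = -990)
y(h(-3*(1 + 2)*(-5))) + t = -14 - 990 = -1004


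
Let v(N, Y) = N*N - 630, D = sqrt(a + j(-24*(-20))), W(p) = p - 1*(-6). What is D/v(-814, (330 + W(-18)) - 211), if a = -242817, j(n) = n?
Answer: I*sqrt(242337)/661966 ≈ 0.00074366*I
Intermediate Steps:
W(p) = 6 + p (W(p) = p + 6 = 6 + p)
D = I*sqrt(242337) (D = sqrt(-242817 - 24*(-20)) = sqrt(-242817 + 480) = sqrt(-242337) = I*sqrt(242337) ≈ 492.28*I)
v(N, Y) = -630 + N**2 (v(N, Y) = N**2 - 630 = -630 + N**2)
D/v(-814, (330 + W(-18)) - 211) = (I*sqrt(242337))/(-630 + (-814)**2) = (I*sqrt(242337))/(-630 + 662596) = (I*sqrt(242337))/661966 = (I*sqrt(242337))*(1/661966) = I*sqrt(242337)/661966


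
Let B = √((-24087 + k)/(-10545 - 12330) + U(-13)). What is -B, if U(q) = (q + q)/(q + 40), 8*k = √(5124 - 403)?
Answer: -√(271323120 - 16470*√4721)/54900 ≈ -0.29941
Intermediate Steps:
k = √4721/8 (k = √(5124 - 403)/8 = √4721/8 ≈ 8.5887)
U(q) = 2*q/(40 + q) (U(q) = (2*q)/(40 + q) = 2*q/(40 + q))
B = √(18533/205875 - √4721/183000) (B = √((-24087 + √4721/8)/(-10545 - 12330) + 2*(-13)/(40 - 13)) = √((-24087 + √4721/8)/(-22875) + 2*(-13)/27) = √((-24087 + √4721/8)*(-1/22875) + 2*(-13)*(1/27)) = √((8029/7625 - √4721/183000) - 26/27) = √(18533/205875 - √4721/183000) ≈ 0.29941)
-B = -√(271323120 - 16470*√4721)/54900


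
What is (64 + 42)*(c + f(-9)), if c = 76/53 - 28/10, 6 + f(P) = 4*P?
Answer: -22984/5 ≈ -4596.8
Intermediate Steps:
f(P) = -6 + 4*P
c = -362/265 (c = 76*(1/53) - 28*⅒ = 76/53 - 14/5 = -362/265 ≈ -1.3660)
(64 + 42)*(c + f(-9)) = (64 + 42)*(-362/265 + (-6 + 4*(-9))) = 106*(-362/265 + (-6 - 36)) = 106*(-362/265 - 42) = 106*(-11492/265) = -22984/5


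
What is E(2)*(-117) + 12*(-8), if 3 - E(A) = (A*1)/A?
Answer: -330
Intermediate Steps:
E(A) = 2 (E(A) = 3 - A*1/A = 3 - A/A = 3 - 1*1 = 3 - 1 = 2)
E(2)*(-117) + 12*(-8) = 2*(-117) + 12*(-8) = -234 - 96 = -330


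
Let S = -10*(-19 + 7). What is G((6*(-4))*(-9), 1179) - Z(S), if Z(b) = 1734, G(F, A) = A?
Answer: -555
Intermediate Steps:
S = 120 (S = -10*(-12) = 120)
G((6*(-4))*(-9), 1179) - Z(S) = 1179 - 1*1734 = 1179 - 1734 = -555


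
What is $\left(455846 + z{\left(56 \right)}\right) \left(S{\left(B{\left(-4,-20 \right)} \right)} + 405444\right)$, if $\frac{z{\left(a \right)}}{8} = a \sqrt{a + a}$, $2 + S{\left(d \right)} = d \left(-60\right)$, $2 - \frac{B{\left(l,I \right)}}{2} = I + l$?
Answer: $183396874412 + 720961024 \sqrt{7} \approx 1.853 \cdot 10^{11}$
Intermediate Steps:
$B{\left(l,I \right)} = 4 - 2 I - 2 l$ ($B{\left(l,I \right)} = 4 - 2 \left(I + l\right) = 4 - \left(2 I + 2 l\right) = 4 - 2 I - 2 l$)
$S{\left(d \right)} = -2 - 60 d$ ($S{\left(d \right)} = -2 + d \left(-60\right) = -2 - 60 d$)
$z{\left(a \right)} = 8 \sqrt{2} a^{\frac{3}{2}}$ ($z{\left(a \right)} = 8 a \sqrt{a + a} = 8 a \sqrt{2 a} = 8 a \sqrt{2} \sqrt{a} = 8 \sqrt{2} a^{\frac{3}{2}}$)
$\left(455846 + z{\left(56 \right)}\right) \left(S{\left(B{\left(-4,-20 \right)} \right)} + 405444\right) = \left(455846 + 8 \sqrt{2} \cdot 56^{\frac{3}{2}}\right) \left(\left(-2 - 60 \left(4 - -40 - -8\right)\right) + 405444\right) = \left(455846 + 8 \sqrt{2} \cdot 112 \sqrt{14}\right) \left(\left(-2 - 60 \left(4 + 40 + 8\right)\right) + 405444\right) = \left(455846 + 1792 \sqrt{7}\right) \left(\left(-2 - 3120\right) + 405444\right) = \left(455846 + 1792 \sqrt{7}\right) \left(-3122 + 405444\right) = \left(455846 + 1792 \sqrt{7}\right) 402322 = 183396874412 + 720961024 \sqrt{7}$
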